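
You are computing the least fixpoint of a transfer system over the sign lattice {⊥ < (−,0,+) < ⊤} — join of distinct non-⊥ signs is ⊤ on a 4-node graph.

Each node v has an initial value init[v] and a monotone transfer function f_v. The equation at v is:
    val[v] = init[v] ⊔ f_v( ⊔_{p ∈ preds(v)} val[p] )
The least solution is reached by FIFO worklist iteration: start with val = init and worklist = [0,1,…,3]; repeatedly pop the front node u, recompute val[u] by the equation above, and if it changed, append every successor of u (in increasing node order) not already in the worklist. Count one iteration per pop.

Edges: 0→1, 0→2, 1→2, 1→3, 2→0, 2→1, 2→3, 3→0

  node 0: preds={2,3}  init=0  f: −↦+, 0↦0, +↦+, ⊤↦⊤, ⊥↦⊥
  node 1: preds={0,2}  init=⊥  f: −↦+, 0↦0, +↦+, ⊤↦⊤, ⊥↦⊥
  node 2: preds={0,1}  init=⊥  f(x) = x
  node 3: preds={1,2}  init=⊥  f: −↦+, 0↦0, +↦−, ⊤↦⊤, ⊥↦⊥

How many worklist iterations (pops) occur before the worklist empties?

Iteration log — 6 steps:
  step 1. node 0  ⊔preds=⊥  new=0  stable
  step 2. node 1  ⊔preds=0  new=0  old=⊥  +wl: 
  step 3. node 2  ⊔preds=0  new=0  old=⊥  +wl: 0,1
  step 4. node 3  ⊔preds=0  new=0  old=⊥  +wl: 
  step 5. node 0  ⊔preds=0  new=0  stable
  step 6. node 1  ⊔preds=0  new=0  stable

Least fixpoint reached:
  node 0: 0
  node 1: 0
  node 2: 0
  node 3: 0

6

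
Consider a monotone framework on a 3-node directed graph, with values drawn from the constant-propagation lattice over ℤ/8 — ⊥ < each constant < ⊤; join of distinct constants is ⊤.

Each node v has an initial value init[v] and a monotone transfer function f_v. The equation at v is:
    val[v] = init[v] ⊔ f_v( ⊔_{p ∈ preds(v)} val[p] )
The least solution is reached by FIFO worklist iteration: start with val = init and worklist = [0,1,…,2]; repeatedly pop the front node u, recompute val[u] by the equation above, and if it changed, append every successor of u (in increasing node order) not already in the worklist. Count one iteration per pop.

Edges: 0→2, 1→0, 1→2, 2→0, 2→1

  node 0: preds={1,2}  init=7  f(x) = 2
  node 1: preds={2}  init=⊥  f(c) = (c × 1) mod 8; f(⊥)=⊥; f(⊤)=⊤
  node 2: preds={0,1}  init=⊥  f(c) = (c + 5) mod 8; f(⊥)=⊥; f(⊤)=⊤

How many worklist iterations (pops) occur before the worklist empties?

7

Iteration log — 7 steps:
  step 1. node 0  ⊔preds=⊥  new=⊤  old=7  +wl: 
  step 2. node 1  ⊔preds=⊥  new=⊥  stable
  step 3. node 2  ⊔preds=⊤  new=⊤  old=⊥  +wl: 0,1
  step 4. node 0  ⊔preds=⊤  new=⊤  stable
  step 5. node 1  ⊔preds=⊤  new=⊤  old=⊥  +wl: 0,2
  step 6. node 0  ⊔preds=⊤  new=⊤  stable
  step 7. node 2  ⊔preds=⊤  new=⊤  stable

Least fixpoint reached:
  node 0: ⊤
  node 1: ⊤
  node 2: ⊤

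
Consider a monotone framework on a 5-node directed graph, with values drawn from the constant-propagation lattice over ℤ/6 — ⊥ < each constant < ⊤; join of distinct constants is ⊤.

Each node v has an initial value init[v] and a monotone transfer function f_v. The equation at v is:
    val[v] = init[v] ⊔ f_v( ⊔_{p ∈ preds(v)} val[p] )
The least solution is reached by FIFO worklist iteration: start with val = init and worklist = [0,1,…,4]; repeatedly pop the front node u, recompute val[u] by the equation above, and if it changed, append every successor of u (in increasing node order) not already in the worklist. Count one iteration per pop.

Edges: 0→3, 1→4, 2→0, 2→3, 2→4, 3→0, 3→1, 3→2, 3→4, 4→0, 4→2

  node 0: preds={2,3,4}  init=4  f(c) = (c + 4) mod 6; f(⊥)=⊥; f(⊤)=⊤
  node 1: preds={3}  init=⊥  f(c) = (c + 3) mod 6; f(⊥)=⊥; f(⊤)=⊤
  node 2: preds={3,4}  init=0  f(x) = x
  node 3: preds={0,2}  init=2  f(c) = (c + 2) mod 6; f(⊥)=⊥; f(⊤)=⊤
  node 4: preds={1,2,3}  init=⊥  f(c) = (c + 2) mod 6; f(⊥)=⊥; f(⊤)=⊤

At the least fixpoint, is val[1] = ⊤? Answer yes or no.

yes

Worklist (9 pops):
  #1 pop 0: in=⊤ → ⊤ (was 4); enqueue []
  #2 pop 1: in=2 → 5 (was ⊥); enqueue []
  #3 pop 2: in=2 → ⊤ (was 0); enqueue [0]
  #4 pop 3: in=⊤ → ⊤ (was 2); enqueue [1,2]
  #5 pop 4: in=⊤ → ⊤ (was ⊥); enqueue []
  #6 pop 0: in=⊤ → ⊤ (no change)
  #7 pop 1: in=⊤ → ⊤ (was 5); enqueue [4]
  #8 pop 2: in=⊤ → ⊤ (no change)
  #9 pop 4: in=⊤ → ⊤ (no change)

Fixpoint:
  val[0] = ⊤
  val[1] = ⊤
  val[2] = ⊤
  val[3] = ⊤
  val[4] = ⊤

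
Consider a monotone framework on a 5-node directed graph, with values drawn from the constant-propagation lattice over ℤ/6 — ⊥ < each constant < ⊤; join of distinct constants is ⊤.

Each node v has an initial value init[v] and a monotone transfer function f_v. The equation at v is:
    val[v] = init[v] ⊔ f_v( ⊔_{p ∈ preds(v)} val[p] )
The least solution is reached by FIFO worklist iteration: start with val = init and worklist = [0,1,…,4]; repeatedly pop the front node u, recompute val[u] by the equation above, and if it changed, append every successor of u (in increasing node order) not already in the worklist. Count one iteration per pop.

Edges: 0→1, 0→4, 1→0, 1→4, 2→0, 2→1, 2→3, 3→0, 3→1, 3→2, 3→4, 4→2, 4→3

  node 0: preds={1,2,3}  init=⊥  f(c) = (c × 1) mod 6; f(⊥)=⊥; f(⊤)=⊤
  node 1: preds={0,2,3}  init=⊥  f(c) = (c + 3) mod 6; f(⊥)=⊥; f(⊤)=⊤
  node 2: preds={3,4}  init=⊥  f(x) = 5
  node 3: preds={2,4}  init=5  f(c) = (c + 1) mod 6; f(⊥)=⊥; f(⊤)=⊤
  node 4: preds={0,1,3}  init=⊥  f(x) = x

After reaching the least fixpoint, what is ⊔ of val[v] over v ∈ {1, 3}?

Trace (11 dequeues):
  [1] u=0 | in 5 | out 5 | prev ⊥ | push {}
  [2] u=1 | in 5 | out 2 | prev ⊥ | push {0}
  [3] u=2 | in 5 | out 5 | prev ⊥ | push {1}
  [4] u=3 | in 5 | out ⊤ | prev 5 | push {2}
  [5] u=4 | in ⊤ | out ⊤ | prev ⊥ | push {3}
  [6] u=0 | in ⊤ | out ⊤ | prev 5 | push {4}
  [7] u=1 | in ⊤ | out ⊤ | prev 2 | push {0}
  [8] u=2 | in ⊤ | out 5 | ==
  [9] u=3 | in ⊤ | out ⊤ | ==
  [10] u=4 | in ⊤ | out ⊤ | ==
  [11] u=0 | in ⊤ | out ⊤ | ==

Converged values:
  [0] ⊤
  [1] ⊤
  [2] 5
  [3] ⊤
  [4] ⊤

⊤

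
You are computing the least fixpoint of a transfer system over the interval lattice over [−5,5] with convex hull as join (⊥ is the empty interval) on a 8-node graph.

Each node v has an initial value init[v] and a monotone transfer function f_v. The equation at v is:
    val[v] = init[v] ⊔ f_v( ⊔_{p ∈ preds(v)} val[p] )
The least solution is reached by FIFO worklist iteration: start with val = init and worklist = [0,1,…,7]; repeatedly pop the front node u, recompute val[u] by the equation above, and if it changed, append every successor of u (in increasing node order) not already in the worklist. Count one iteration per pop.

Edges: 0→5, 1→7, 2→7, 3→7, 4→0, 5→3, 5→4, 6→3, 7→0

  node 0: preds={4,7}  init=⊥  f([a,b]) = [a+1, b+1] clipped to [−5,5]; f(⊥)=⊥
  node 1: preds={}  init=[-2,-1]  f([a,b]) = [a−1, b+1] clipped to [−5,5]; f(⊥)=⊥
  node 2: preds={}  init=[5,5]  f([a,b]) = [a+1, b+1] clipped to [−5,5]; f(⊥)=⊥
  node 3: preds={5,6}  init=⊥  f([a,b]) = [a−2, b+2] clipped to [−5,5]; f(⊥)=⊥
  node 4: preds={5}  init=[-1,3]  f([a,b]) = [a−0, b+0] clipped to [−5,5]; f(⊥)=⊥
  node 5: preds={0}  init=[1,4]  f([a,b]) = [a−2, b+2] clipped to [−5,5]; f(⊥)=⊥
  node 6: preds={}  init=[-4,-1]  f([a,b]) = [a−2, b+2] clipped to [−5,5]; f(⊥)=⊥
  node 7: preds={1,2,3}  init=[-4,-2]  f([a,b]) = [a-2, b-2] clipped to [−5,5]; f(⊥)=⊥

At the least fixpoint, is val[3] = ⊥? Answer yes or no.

Iteration log — 13 steps:
  step 1. node 0  ⊔preds=[-4,3]  new=[-3,4]  old=⊥  +wl: 
  step 2. node 1  ⊔preds=⊥  new=[-2,-1]  stable
  step 3. node 2  ⊔preds=⊥  new=[5,5]  stable
  step 4. node 3  ⊔preds=[-4,4]  new=[-5,5]  old=⊥  +wl: 
  step 5. node 4  ⊔preds=[1,4]  new=[-1,4]  old=[-1,3]  +wl: 0
  step 6. node 5  ⊔preds=[-3,4]  new=[-5,5]  old=[1,4]  +wl: 3,4
  step 7. node 6  ⊔preds=⊥  new=[-4,-1]  stable
  step 8. node 7  ⊔preds=[-5,5]  new=[-5,3]  old=[-4,-2]  +wl: 
  step 9. node 0  ⊔preds=[-5,4]  new=[-4,5]  old=[-3,4]  +wl: 5
  step 10. node 3  ⊔preds=[-5,5]  new=[-5,5]  stable
  step 11. node 4  ⊔preds=[-5,5]  new=[-5,5]  old=[-1,4]  +wl: 0
  step 12. node 5  ⊔preds=[-4,5]  new=[-5,5]  stable
  step 13. node 0  ⊔preds=[-5,5]  new=[-4,5]  stable

Least fixpoint reached:
  node 0: [-4,5]
  node 1: [-2,-1]
  node 2: [5,5]
  node 3: [-5,5]
  node 4: [-5,5]
  node 5: [-5,5]
  node 6: [-4,-1]
  node 7: [-5,3]

no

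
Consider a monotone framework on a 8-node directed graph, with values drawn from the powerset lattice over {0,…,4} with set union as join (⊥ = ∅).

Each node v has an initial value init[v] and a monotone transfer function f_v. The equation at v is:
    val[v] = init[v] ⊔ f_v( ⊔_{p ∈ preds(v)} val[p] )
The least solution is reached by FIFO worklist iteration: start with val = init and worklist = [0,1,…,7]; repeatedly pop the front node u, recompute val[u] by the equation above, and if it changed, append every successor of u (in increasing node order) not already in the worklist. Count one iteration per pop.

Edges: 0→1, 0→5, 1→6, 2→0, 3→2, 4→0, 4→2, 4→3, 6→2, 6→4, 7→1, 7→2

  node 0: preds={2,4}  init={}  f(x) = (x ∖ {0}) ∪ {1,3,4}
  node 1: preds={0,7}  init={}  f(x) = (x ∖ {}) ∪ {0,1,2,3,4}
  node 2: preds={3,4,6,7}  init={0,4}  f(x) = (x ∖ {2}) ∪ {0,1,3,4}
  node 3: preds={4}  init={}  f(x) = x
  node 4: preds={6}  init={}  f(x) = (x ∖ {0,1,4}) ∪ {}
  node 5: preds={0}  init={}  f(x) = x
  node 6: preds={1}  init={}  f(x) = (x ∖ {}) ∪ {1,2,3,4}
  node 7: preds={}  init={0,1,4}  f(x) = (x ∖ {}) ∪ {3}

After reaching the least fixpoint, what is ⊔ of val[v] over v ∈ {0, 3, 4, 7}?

Trace (18 dequeues):
  [1] u=0 | in {0,4} | out {1,3,4} | prev {} | push {}
  [2] u=1 | in {0,1,3,4} | out {0,1,2,3,4} | prev {} | push {}
  [3] u=2 | in {0,1,4} | out {0,1,3,4} | prev {0,4} | push {0}
  [4] u=3 | in {} | out {} | ==
  [5] u=4 | in {} | out {} | ==
  [6] u=5 | in {1,3,4} | out {1,3,4} | prev {} | push {}
  [7] u=6 | in {0,1,2,3,4} | out {0,1,2,3,4} | prev {} | push {2,4}
  [8] u=7 | in {} | out {0,1,3,4} | prev {0,1,4} | push {1}
  [9] u=0 | in {0,1,3,4} | out {1,3,4} | ==
  [10] u=2 | in {0,1,2,3,4} | out {0,1,3,4} | ==
  [11] u=4 | in {0,1,2,3,4} | out {2,3} | prev {} | push {0,2,3}
  [12] u=1 | in {0,1,3,4} | out {0,1,2,3,4} | ==
  [13] u=0 | in {0,1,2,3,4} | out {1,2,3,4} | prev {1,3,4} | push {1,5}
  [14] u=2 | in {0,1,2,3,4} | out {0,1,3,4} | ==
  [15] u=3 | in {2,3} | out {2,3} | prev {} | push {2}
  [16] u=1 | in {0,1,2,3,4} | out {0,1,2,3,4} | ==
  [17] u=5 | in {1,2,3,4} | out {1,2,3,4} | prev {1,3,4} | push {}
  [18] u=2 | in {0,1,2,3,4} | out {0,1,3,4} | ==

Converged values:
  [0] {1,2,3,4}
  [1] {0,1,2,3,4}
  [2] {0,1,3,4}
  [3] {2,3}
  [4] {2,3}
  [5] {1,2,3,4}
  [6] {0,1,2,3,4}
  [7] {0,1,3,4}

{0,1,2,3,4}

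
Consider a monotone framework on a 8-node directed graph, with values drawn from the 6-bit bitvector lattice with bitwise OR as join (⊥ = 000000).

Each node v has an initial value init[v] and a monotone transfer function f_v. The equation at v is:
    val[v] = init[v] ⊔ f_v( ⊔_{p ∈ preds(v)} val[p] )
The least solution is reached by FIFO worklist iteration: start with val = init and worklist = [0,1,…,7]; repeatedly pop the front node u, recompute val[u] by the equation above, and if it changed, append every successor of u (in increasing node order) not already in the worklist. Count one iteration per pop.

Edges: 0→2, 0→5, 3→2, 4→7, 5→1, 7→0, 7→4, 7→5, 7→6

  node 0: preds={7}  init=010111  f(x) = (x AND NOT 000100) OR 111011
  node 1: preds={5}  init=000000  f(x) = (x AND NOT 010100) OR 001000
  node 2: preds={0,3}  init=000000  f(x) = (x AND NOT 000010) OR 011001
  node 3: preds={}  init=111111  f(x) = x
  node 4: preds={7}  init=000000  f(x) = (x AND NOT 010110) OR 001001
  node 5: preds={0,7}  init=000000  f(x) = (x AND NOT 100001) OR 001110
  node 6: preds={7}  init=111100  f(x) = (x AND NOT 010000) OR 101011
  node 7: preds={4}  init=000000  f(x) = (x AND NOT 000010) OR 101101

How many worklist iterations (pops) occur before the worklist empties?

Worklist (14 pops):
  #1 pop 0: in=000000 → 111111 (was 010111); enqueue []
  #2 pop 1: in=000000 → 001000 (was 000000); enqueue []
  #3 pop 2: in=111111 → 111101 (was 000000); enqueue []
  #4 pop 3: in=000000 → 111111 (no change)
  #5 pop 4: in=000000 → 001001 (was 000000); enqueue []
  #6 pop 5: in=111111 → 011110 (was 000000); enqueue [1]
  #7 pop 6: in=000000 → 111111 (was 111100); enqueue []
  #8 pop 7: in=001001 → 101101 (was 000000); enqueue [0,4,5,6]
  #9 pop 1: in=011110 → 001010 (was 001000); enqueue []
  #10 pop 0: in=101101 → 111111 (no change)
  #11 pop 4: in=101101 → 101001 (was 001001); enqueue [7]
  #12 pop 5: in=111111 → 011110 (no change)
  #13 pop 6: in=101101 → 111111 (no change)
  #14 pop 7: in=101001 → 101101 (no change)

Fixpoint:
  val[0] = 111111
  val[1] = 001010
  val[2] = 111101
  val[3] = 111111
  val[4] = 101001
  val[5] = 011110
  val[6] = 111111
  val[7] = 101101

14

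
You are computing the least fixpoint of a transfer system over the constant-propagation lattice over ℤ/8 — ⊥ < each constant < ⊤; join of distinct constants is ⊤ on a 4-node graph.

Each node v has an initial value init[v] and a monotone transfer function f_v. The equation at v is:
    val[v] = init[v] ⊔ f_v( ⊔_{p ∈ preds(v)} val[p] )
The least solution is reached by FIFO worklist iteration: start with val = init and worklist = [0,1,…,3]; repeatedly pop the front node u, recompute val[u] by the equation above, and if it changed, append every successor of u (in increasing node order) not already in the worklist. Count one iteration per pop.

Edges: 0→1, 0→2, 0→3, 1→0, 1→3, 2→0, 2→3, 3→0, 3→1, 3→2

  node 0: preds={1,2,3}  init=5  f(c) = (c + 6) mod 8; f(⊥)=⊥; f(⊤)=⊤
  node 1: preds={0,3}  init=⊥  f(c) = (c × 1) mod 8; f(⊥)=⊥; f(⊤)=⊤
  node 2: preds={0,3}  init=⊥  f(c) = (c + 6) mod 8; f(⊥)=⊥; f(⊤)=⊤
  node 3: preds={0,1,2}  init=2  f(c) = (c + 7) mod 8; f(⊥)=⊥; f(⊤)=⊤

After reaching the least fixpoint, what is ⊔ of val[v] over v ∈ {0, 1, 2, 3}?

⊤

Trace (7 dequeues):
  [1] u=0 | in 2 | out ⊤ | prev 5 | push {}
  [2] u=1 | in ⊤ | out ⊤ | prev ⊥ | push {0}
  [3] u=2 | in ⊤ | out ⊤ | prev ⊥ | push {}
  [4] u=3 | in ⊤ | out ⊤ | prev 2 | push {1,2}
  [5] u=0 | in ⊤ | out ⊤ | ==
  [6] u=1 | in ⊤ | out ⊤ | ==
  [7] u=2 | in ⊤ | out ⊤ | ==

Converged values:
  [0] ⊤
  [1] ⊤
  [2] ⊤
  [3] ⊤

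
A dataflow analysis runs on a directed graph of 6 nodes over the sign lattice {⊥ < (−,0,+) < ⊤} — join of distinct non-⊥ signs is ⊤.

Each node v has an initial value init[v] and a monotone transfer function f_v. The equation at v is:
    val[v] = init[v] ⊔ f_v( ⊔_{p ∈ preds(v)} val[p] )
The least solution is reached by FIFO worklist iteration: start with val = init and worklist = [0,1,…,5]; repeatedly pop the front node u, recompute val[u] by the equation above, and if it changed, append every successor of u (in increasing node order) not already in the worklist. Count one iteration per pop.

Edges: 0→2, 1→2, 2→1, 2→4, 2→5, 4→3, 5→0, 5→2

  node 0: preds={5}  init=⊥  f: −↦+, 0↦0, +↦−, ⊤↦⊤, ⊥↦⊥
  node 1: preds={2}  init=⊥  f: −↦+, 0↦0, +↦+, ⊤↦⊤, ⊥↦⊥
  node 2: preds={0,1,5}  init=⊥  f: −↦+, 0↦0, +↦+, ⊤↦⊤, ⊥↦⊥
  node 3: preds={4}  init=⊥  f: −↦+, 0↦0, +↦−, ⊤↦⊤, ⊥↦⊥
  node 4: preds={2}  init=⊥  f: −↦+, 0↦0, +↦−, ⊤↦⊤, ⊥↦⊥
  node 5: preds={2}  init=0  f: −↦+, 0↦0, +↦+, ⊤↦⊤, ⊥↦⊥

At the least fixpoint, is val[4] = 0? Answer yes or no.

Worklist (9 pops):
  #1 pop 0: in=0 → 0 (was ⊥); enqueue []
  #2 pop 1: in=⊥ → ⊥ (no change)
  #3 pop 2: in=0 → 0 (was ⊥); enqueue [1]
  #4 pop 3: in=⊥ → ⊥ (no change)
  #5 pop 4: in=0 → 0 (was ⊥); enqueue [3]
  #6 pop 5: in=0 → 0 (no change)
  #7 pop 1: in=0 → 0 (was ⊥); enqueue [2]
  #8 pop 3: in=0 → 0 (was ⊥); enqueue []
  #9 pop 2: in=0 → 0 (no change)

Fixpoint:
  val[0] = 0
  val[1] = 0
  val[2] = 0
  val[3] = 0
  val[4] = 0
  val[5] = 0

yes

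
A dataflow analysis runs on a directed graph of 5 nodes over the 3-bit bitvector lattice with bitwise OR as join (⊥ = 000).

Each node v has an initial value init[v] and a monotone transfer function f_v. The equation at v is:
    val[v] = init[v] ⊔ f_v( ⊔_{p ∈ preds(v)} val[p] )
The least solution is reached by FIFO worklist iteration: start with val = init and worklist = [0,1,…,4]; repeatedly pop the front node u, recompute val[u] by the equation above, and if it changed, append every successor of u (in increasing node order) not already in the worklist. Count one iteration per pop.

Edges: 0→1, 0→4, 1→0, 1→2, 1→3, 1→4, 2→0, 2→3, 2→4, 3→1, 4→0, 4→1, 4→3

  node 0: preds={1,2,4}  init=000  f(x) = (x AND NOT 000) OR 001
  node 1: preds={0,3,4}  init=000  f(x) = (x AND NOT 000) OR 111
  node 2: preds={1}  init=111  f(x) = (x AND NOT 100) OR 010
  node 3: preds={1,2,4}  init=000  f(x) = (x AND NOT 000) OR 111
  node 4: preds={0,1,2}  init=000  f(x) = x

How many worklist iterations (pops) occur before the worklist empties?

8

Trace (8 dequeues):
  [1] u=0 | in 111 | out 111 | prev 000 | push {}
  [2] u=1 | in 111 | out 111 | prev 000 | push {0}
  [3] u=2 | in 111 | out 111 | ==
  [4] u=3 | in 111 | out 111 | prev 000 | push {1}
  [5] u=4 | in 111 | out 111 | prev 000 | push {3}
  [6] u=0 | in 111 | out 111 | ==
  [7] u=1 | in 111 | out 111 | ==
  [8] u=3 | in 111 | out 111 | ==

Converged values:
  [0] 111
  [1] 111
  [2] 111
  [3] 111
  [4] 111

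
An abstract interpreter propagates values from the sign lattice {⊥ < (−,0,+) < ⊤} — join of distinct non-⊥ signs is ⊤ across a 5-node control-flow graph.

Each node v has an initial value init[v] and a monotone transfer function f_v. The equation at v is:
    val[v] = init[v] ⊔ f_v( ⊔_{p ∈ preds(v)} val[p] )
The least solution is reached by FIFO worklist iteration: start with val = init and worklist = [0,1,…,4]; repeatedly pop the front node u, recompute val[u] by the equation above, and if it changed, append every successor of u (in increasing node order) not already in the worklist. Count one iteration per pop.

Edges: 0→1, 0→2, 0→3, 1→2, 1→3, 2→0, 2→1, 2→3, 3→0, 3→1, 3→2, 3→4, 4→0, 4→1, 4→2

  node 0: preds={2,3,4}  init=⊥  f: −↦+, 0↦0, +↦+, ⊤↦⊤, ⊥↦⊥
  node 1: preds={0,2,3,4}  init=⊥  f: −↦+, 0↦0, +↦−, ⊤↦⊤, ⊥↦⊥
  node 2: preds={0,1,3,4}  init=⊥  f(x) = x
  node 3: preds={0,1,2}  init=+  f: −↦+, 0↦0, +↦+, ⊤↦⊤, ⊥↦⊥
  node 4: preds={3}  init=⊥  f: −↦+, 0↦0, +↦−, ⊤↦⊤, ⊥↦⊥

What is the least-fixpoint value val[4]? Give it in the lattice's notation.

Trace (9 dequeues):
  [1] u=0 | in + | out + | prev ⊥ | push {}
  [2] u=1 | in + | out − | prev ⊥ | push {}
  [3] u=2 | in ⊤ | out ⊤ | prev ⊥ | push {0,1}
  [4] u=3 | in ⊤ | out ⊤ | prev + | push {2}
  [5] u=4 | in ⊤ | out ⊤ | prev ⊥ | push {}
  [6] u=0 | in ⊤ | out ⊤ | prev + | push {3}
  [7] u=1 | in ⊤ | out ⊤ | prev − | push {}
  [8] u=2 | in ⊤ | out ⊤ | ==
  [9] u=3 | in ⊤ | out ⊤ | ==

Converged values:
  [0] ⊤
  [1] ⊤
  [2] ⊤
  [3] ⊤
  [4] ⊤

⊤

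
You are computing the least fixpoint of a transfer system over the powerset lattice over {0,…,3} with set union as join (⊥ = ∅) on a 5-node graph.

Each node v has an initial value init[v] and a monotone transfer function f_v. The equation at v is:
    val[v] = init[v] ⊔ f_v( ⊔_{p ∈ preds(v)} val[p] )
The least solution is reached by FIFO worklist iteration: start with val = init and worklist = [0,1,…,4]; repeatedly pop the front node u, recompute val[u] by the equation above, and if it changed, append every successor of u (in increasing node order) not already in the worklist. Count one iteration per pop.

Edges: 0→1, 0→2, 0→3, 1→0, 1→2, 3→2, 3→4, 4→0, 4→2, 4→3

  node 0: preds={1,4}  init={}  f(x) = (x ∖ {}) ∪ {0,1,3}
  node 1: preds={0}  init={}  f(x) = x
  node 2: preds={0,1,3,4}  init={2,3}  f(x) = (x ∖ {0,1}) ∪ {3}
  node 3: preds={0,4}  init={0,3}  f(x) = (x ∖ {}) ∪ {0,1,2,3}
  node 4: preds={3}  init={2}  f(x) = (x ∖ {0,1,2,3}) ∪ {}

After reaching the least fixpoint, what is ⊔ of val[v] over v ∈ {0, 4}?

{0,1,2,3}

Worklist (7 pops):
  #1 pop 0: in={2} → {0,1,2,3} (was {}); enqueue []
  #2 pop 1: in={0,1,2,3} → {0,1,2,3} (was {}); enqueue [0]
  #3 pop 2: in={0,1,2,3} → {2,3} (no change)
  #4 pop 3: in={0,1,2,3} → {0,1,2,3} (was {0,3}); enqueue [2]
  #5 pop 4: in={0,1,2,3} → {2} (no change)
  #6 pop 0: in={0,1,2,3} → {0,1,2,3} (no change)
  #7 pop 2: in={0,1,2,3} → {2,3} (no change)

Fixpoint:
  val[0] = {0,1,2,3}
  val[1] = {0,1,2,3}
  val[2] = {2,3}
  val[3] = {0,1,2,3}
  val[4] = {2}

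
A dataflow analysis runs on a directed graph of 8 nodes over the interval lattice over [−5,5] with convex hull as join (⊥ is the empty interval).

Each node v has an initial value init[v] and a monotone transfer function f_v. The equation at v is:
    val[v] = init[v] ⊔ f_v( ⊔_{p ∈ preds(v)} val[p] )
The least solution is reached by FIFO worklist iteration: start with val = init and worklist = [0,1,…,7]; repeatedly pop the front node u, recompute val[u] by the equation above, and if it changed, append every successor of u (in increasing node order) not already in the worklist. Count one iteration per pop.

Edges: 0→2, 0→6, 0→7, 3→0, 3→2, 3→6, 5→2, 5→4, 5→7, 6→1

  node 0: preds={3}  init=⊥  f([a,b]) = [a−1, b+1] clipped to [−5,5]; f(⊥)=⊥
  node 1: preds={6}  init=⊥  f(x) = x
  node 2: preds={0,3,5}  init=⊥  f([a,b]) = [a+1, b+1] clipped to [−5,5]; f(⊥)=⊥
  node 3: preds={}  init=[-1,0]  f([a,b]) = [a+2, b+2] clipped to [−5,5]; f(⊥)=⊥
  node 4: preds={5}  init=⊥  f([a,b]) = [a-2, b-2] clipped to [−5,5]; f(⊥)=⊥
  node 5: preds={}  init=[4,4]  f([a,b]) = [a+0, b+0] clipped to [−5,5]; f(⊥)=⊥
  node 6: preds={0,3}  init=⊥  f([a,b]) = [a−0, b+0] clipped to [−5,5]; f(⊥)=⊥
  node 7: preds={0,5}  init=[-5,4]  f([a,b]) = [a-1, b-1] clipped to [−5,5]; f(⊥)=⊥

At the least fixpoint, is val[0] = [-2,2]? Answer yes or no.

no

Worklist (9 pops):
  #1 pop 0: in=[-1,0] → [-2,1] (was ⊥); enqueue []
  #2 pop 1: in=⊥ → ⊥ (no change)
  #3 pop 2: in=[-2,4] → [-1,5] (was ⊥); enqueue []
  #4 pop 3: in=⊥ → [-1,0] (no change)
  #5 pop 4: in=[4,4] → [2,2] (was ⊥); enqueue []
  #6 pop 5: in=⊥ → [4,4] (no change)
  #7 pop 6: in=[-2,1] → [-2,1] (was ⊥); enqueue [1]
  #8 pop 7: in=[-2,4] → [-5,4] (no change)
  #9 pop 1: in=[-2,1] → [-2,1] (was ⊥); enqueue []

Fixpoint:
  val[0] = [-2,1]
  val[1] = [-2,1]
  val[2] = [-1,5]
  val[3] = [-1,0]
  val[4] = [2,2]
  val[5] = [4,4]
  val[6] = [-2,1]
  val[7] = [-5,4]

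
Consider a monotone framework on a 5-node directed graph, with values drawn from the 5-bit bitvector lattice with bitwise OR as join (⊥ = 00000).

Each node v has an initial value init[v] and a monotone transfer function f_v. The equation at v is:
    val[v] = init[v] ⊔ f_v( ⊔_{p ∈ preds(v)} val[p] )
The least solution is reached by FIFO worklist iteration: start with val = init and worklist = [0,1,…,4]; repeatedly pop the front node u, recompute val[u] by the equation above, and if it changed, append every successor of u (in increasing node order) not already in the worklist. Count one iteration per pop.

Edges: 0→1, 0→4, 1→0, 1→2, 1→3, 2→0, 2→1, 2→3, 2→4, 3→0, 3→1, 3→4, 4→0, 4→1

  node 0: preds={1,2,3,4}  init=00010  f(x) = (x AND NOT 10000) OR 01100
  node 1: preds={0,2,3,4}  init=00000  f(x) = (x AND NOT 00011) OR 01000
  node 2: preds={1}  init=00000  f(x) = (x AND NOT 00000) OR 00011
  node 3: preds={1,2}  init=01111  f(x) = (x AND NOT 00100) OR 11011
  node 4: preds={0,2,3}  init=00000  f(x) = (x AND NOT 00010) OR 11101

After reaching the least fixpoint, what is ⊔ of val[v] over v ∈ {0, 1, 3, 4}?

11111

Iteration log — 13 steps:
  step 1. node 0  ⊔preds=01111  new=01111  old=00010  +wl: 
  step 2. node 1  ⊔preds=01111  new=01100  old=00000  +wl: 0
  step 3. node 2  ⊔preds=01100  new=01111  old=00000  +wl: 1
  step 4. node 3  ⊔preds=01111  new=11111  old=01111  +wl: 
  step 5. node 4  ⊔preds=11111  new=11101  old=00000  +wl: 
  step 6. node 0  ⊔preds=11111  new=01111  stable
  step 7. node 1  ⊔preds=11111  new=11100  old=01100  +wl: 0,2,3
  step 8. node 0  ⊔preds=11111  new=01111  stable
  step 9. node 2  ⊔preds=11100  new=11111  old=01111  +wl: 0,1,4
  step 10. node 3  ⊔preds=11111  new=11111  stable
  step 11. node 0  ⊔preds=11111  new=01111  stable
  step 12. node 1  ⊔preds=11111  new=11100  stable
  step 13. node 4  ⊔preds=11111  new=11101  stable

Least fixpoint reached:
  node 0: 01111
  node 1: 11100
  node 2: 11111
  node 3: 11111
  node 4: 11101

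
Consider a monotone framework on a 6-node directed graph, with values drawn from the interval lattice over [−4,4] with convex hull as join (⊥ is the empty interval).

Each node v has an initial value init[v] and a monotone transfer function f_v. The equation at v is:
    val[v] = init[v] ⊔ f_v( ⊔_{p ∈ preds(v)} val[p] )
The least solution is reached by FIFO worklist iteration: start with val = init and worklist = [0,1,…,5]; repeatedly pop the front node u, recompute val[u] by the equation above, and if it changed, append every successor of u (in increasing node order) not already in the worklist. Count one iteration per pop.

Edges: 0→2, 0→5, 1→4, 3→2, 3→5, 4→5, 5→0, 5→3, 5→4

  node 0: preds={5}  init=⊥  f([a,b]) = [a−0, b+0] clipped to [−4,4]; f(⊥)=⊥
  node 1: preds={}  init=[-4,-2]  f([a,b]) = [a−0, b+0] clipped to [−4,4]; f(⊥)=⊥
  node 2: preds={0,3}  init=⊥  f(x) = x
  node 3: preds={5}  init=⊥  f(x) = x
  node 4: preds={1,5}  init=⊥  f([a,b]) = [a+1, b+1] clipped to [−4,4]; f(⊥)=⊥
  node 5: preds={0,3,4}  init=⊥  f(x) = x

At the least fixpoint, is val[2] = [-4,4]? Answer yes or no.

no

Iteration log — 36 steps:
  step 1. node 0  ⊔preds=⊥  new=⊥  stable
  step 2. node 1  ⊔preds=⊥  new=[-4,-2]  stable
  step 3. node 2  ⊔preds=⊥  new=⊥  stable
  step 4. node 3  ⊔preds=⊥  new=⊥  stable
  step 5. node 4  ⊔preds=[-4,-2]  new=[-3,-1]  old=⊥  +wl: 
  step 6. node 5  ⊔preds=[-3,-1]  new=[-3,-1]  old=⊥  +wl: 0,3,4
  step 7. node 0  ⊔preds=[-3,-1]  new=[-3,-1]  old=⊥  +wl: 2,5
  step 8. node 3  ⊔preds=[-3,-1]  new=[-3,-1]  old=⊥  +wl: 
  step 9. node 4  ⊔preds=[-4,-1]  new=[-3,0]  old=[-3,-1]  +wl: 
  step 10. node 2  ⊔preds=[-3,-1]  new=[-3,-1]  old=⊥  +wl: 
  step 11. node 5  ⊔preds=[-3,0]  new=[-3,0]  old=[-3,-1]  +wl: 0,3,4
  step 12. node 0  ⊔preds=[-3,0]  new=[-3,0]  old=[-3,-1]  +wl: 2,5
  step 13. node 3  ⊔preds=[-3,0]  new=[-3,0]  old=[-3,-1]  +wl: 
  step 14. node 4  ⊔preds=[-4,0]  new=[-3,1]  old=[-3,0]  +wl: 
  step 15. node 2  ⊔preds=[-3,0]  new=[-3,0]  old=[-3,-1]  +wl: 
  step 16. node 5  ⊔preds=[-3,1]  new=[-3,1]  old=[-3,0]  +wl: 0,3,4
  step 17. node 0  ⊔preds=[-3,1]  new=[-3,1]  old=[-3,0]  +wl: 2,5
  step 18. node 3  ⊔preds=[-3,1]  new=[-3,1]  old=[-3,0]  +wl: 
  step 19. node 4  ⊔preds=[-4,1]  new=[-3,2]  old=[-3,1]  +wl: 
  step 20. node 2  ⊔preds=[-3,1]  new=[-3,1]  old=[-3,0]  +wl: 
  step 21. node 5  ⊔preds=[-3,2]  new=[-3,2]  old=[-3,1]  +wl: 0,3,4
  step 22. node 0  ⊔preds=[-3,2]  new=[-3,2]  old=[-3,1]  +wl: 2,5
  step 23. node 3  ⊔preds=[-3,2]  new=[-3,2]  old=[-3,1]  +wl: 
  step 24. node 4  ⊔preds=[-4,2]  new=[-3,3]  old=[-3,2]  +wl: 
  step 25. node 2  ⊔preds=[-3,2]  new=[-3,2]  old=[-3,1]  +wl: 
  step 26. node 5  ⊔preds=[-3,3]  new=[-3,3]  old=[-3,2]  +wl: 0,3,4
  step 27. node 0  ⊔preds=[-3,3]  new=[-3,3]  old=[-3,2]  +wl: 2,5
  step 28. node 3  ⊔preds=[-3,3]  new=[-3,3]  old=[-3,2]  +wl: 
  step 29. node 4  ⊔preds=[-4,3]  new=[-3,4]  old=[-3,3]  +wl: 
  step 30. node 2  ⊔preds=[-3,3]  new=[-3,3]  old=[-3,2]  +wl: 
  step 31. node 5  ⊔preds=[-3,4]  new=[-3,4]  old=[-3,3]  +wl: 0,3,4
  step 32. node 0  ⊔preds=[-3,4]  new=[-3,4]  old=[-3,3]  +wl: 2,5
  step 33. node 3  ⊔preds=[-3,4]  new=[-3,4]  old=[-3,3]  +wl: 
  step 34. node 4  ⊔preds=[-4,4]  new=[-3,4]  stable
  step 35. node 2  ⊔preds=[-3,4]  new=[-3,4]  old=[-3,3]  +wl: 
  step 36. node 5  ⊔preds=[-3,4]  new=[-3,4]  stable

Least fixpoint reached:
  node 0: [-3,4]
  node 1: [-4,-2]
  node 2: [-3,4]
  node 3: [-3,4]
  node 4: [-3,4]
  node 5: [-3,4]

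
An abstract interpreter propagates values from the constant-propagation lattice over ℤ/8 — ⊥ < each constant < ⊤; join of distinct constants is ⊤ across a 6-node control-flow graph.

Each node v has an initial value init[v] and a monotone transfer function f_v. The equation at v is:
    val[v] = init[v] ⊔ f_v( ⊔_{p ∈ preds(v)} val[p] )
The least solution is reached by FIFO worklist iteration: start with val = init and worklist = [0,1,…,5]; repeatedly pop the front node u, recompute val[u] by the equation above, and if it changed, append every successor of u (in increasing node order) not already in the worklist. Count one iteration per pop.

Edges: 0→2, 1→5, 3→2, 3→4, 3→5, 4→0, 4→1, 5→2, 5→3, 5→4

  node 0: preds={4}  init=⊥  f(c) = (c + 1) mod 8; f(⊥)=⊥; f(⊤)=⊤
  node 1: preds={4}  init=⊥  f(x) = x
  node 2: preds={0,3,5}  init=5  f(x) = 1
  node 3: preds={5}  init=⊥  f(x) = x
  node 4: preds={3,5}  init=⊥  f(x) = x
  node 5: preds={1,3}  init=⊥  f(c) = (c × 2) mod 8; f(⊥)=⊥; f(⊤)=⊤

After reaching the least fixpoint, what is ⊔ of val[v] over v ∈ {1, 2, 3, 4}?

Worklist (6 pops):
  #1 pop 0: in=⊥ → ⊥ (no change)
  #2 pop 1: in=⊥ → ⊥ (no change)
  #3 pop 2: in=⊥ → ⊤ (was 5); enqueue []
  #4 pop 3: in=⊥ → ⊥ (no change)
  #5 pop 4: in=⊥ → ⊥ (no change)
  #6 pop 5: in=⊥ → ⊥ (no change)

Fixpoint:
  val[0] = ⊥
  val[1] = ⊥
  val[2] = ⊤
  val[3] = ⊥
  val[4] = ⊥
  val[5] = ⊥

⊤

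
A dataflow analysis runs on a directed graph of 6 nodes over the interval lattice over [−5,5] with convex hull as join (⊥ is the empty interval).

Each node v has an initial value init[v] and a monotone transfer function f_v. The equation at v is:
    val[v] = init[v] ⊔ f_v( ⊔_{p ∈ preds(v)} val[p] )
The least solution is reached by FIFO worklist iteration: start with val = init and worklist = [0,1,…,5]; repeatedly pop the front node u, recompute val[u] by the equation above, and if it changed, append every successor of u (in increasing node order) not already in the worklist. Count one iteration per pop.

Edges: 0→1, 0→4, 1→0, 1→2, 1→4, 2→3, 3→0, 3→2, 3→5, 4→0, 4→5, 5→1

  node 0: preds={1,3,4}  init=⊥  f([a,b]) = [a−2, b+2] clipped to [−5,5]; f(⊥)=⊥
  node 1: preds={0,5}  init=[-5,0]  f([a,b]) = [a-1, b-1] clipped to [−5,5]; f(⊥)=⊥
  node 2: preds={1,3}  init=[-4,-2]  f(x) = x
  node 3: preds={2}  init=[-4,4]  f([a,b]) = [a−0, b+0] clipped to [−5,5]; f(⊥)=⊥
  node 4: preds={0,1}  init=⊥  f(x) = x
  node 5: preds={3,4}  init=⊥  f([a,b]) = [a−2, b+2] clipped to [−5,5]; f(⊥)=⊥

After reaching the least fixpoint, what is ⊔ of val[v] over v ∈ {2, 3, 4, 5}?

Worklist (9 pops):
  #1 pop 0: in=[-5,4] → [-5,5] (was ⊥); enqueue []
  #2 pop 1: in=[-5,5] → [-5,4] (was [-5,0]); enqueue [0]
  #3 pop 2: in=[-5,4] → [-5,4] (was [-4,-2]); enqueue []
  #4 pop 3: in=[-5,4] → [-5,4] (was [-4,4]); enqueue [2]
  #5 pop 4: in=[-5,5] → [-5,5] (was ⊥); enqueue []
  #6 pop 5: in=[-5,5] → [-5,5] (was ⊥); enqueue [1]
  #7 pop 0: in=[-5,5] → [-5,5] (no change)
  #8 pop 2: in=[-5,4] → [-5,4] (no change)
  #9 pop 1: in=[-5,5] → [-5,4] (no change)

Fixpoint:
  val[0] = [-5,5]
  val[1] = [-5,4]
  val[2] = [-5,4]
  val[3] = [-5,4]
  val[4] = [-5,5]
  val[5] = [-5,5]

[-5,5]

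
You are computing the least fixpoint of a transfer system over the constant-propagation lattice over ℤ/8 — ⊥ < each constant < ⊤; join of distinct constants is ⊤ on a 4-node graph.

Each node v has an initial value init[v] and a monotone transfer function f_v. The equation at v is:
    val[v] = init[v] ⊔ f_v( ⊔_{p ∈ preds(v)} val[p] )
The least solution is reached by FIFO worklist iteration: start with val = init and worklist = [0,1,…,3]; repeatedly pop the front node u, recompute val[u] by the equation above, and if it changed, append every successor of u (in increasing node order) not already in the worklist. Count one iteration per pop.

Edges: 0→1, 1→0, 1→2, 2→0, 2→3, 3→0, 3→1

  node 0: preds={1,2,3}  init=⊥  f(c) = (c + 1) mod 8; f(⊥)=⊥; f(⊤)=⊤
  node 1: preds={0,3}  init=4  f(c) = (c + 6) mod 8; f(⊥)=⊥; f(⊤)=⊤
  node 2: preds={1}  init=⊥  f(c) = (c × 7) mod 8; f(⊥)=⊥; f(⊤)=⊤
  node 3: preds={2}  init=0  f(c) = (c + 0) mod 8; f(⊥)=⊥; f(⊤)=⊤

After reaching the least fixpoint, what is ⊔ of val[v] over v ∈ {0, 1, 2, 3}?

Worklist (6 pops):
  #1 pop 0: in=⊤ → ⊤ (was ⊥); enqueue []
  #2 pop 1: in=⊤ → ⊤ (was 4); enqueue [0]
  #3 pop 2: in=⊤ → ⊤ (was ⊥); enqueue []
  #4 pop 3: in=⊤ → ⊤ (was 0); enqueue [1]
  #5 pop 0: in=⊤ → ⊤ (no change)
  #6 pop 1: in=⊤ → ⊤ (no change)

Fixpoint:
  val[0] = ⊤
  val[1] = ⊤
  val[2] = ⊤
  val[3] = ⊤

⊤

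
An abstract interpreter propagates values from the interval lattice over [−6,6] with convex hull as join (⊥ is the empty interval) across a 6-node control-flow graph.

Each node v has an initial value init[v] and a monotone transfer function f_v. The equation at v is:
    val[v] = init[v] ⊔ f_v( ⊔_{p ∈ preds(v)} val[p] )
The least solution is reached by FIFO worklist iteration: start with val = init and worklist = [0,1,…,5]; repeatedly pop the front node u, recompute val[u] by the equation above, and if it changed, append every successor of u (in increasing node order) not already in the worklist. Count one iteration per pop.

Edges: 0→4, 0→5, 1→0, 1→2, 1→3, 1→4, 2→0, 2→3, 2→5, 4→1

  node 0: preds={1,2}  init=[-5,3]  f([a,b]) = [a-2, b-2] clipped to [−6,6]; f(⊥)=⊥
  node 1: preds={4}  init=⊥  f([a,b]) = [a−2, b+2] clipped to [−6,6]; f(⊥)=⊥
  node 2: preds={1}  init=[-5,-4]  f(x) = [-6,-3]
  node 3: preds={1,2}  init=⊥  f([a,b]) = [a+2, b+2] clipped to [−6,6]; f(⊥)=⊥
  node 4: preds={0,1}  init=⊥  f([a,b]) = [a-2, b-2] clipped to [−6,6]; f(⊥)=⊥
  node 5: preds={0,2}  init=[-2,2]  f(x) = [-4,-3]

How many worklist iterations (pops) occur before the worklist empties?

Trace (12 dequeues):
  [1] u=0 | in [-5,-4] | out [-6,3] | prev [-5,3] | push {}
  [2] u=1 | in ⊥ | out ⊥ | ==
  [3] u=2 | in ⊥ | out [-6,-3] | prev [-5,-4] | push {0}
  [4] u=3 | in [-6,-3] | out [-4,-1] | prev ⊥ | push {}
  [5] u=4 | in [-6,3] | out [-6,1] | prev ⊥ | push {1}
  [6] u=5 | in [-6,3] | out [-4,2] | prev [-2,2] | push {}
  [7] u=0 | in [-6,-3] | out [-6,3] | ==
  [8] u=1 | in [-6,1] | out [-6,3] | prev ⊥ | push {0,2,3,4}
  [9] u=0 | in [-6,3] | out [-6,3] | ==
  [10] u=2 | in [-6,3] | out [-6,-3] | ==
  [11] u=3 | in [-6,3] | out [-4,5] | prev [-4,-1] | push {}
  [12] u=4 | in [-6,3] | out [-6,1] | ==

Converged values:
  [0] [-6,3]
  [1] [-6,3]
  [2] [-6,-3]
  [3] [-4,5]
  [4] [-6,1]
  [5] [-4,2]

12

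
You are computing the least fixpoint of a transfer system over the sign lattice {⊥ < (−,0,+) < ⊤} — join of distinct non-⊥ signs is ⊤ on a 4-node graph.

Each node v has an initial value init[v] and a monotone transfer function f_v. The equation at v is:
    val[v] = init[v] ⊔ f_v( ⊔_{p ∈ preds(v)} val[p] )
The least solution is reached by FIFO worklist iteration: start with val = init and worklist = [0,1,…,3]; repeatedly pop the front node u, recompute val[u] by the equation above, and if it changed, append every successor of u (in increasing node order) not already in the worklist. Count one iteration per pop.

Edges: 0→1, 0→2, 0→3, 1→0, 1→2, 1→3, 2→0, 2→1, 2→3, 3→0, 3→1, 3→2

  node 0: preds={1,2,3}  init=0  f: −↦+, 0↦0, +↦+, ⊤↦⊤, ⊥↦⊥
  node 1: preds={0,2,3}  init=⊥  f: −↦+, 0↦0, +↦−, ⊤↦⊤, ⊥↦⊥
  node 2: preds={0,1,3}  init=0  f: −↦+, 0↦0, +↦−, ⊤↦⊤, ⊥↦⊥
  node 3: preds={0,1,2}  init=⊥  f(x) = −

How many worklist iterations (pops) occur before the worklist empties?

10

Iteration log — 10 steps:
  step 1. node 0  ⊔preds=0  new=0  stable
  step 2. node 1  ⊔preds=0  new=0  old=⊥  +wl: 0
  step 3. node 2  ⊔preds=0  new=0  stable
  step 4. node 3  ⊔preds=0  new=−  old=⊥  +wl: 1,2
  step 5. node 0  ⊔preds=⊤  new=⊤  old=0  +wl: 3
  step 6. node 1  ⊔preds=⊤  new=⊤  old=0  +wl: 0
  step 7. node 2  ⊔preds=⊤  new=⊤  old=0  +wl: 1
  step 8. node 3  ⊔preds=⊤  new=−  stable
  step 9. node 0  ⊔preds=⊤  new=⊤  stable
  step 10. node 1  ⊔preds=⊤  new=⊤  stable

Least fixpoint reached:
  node 0: ⊤
  node 1: ⊤
  node 2: ⊤
  node 3: −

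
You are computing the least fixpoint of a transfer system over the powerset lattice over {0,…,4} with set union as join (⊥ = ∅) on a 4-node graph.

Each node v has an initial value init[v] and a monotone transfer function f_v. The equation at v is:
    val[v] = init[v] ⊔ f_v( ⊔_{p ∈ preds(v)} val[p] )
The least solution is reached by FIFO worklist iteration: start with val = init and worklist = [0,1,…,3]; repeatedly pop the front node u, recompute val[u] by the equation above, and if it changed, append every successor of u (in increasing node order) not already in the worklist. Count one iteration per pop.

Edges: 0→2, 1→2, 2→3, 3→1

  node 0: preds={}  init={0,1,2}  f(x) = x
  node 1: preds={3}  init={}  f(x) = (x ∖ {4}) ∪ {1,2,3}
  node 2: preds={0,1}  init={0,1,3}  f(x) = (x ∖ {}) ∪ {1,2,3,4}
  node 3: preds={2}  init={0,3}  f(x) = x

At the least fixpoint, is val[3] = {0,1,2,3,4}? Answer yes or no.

Worklist (5 pops):
  #1 pop 0: in={} → {0,1,2} (no change)
  #2 pop 1: in={0,3} → {0,1,2,3} (was {}); enqueue []
  #3 pop 2: in={0,1,2,3} → {0,1,2,3,4} (was {0,1,3}); enqueue []
  #4 pop 3: in={0,1,2,3,4} → {0,1,2,3,4} (was {0,3}); enqueue [1]
  #5 pop 1: in={0,1,2,3,4} → {0,1,2,3} (no change)

Fixpoint:
  val[0] = {0,1,2}
  val[1] = {0,1,2,3}
  val[2] = {0,1,2,3,4}
  val[3] = {0,1,2,3,4}

yes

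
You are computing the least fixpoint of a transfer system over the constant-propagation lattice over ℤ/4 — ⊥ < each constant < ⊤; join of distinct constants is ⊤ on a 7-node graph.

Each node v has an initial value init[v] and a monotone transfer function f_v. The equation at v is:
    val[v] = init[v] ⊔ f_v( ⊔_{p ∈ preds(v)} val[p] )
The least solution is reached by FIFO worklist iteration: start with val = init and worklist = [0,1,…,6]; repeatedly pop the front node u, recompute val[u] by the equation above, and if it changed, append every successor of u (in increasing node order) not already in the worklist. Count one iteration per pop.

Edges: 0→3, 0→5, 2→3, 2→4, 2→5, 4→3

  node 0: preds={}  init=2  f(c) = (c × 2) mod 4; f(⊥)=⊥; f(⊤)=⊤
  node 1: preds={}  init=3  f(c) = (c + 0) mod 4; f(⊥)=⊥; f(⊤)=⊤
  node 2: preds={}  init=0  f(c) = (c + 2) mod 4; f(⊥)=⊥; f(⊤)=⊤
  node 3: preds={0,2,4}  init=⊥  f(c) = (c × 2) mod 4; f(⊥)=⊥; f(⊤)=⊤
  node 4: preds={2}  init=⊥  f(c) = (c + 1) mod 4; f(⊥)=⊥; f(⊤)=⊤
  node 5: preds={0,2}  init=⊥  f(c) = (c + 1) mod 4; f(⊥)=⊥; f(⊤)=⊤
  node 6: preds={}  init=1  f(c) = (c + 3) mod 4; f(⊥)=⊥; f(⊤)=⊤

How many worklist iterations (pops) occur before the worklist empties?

8

Worklist (8 pops):
  #1 pop 0: in=⊥ → 2 (no change)
  #2 pop 1: in=⊥ → 3 (no change)
  #3 pop 2: in=⊥ → 0 (no change)
  #4 pop 3: in=⊤ → ⊤ (was ⊥); enqueue []
  #5 pop 4: in=0 → 1 (was ⊥); enqueue [3]
  #6 pop 5: in=⊤ → ⊤ (was ⊥); enqueue []
  #7 pop 6: in=⊥ → 1 (no change)
  #8 pop 3: in=⊤ → ⊤ (no change)

Fixpoint:
  val[0] = 2
  val[1] = 3
  val[2] = 0
  val[3] = ⊤
  val[4] = 1
  val[5] = ⊤
  val[6] = 1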